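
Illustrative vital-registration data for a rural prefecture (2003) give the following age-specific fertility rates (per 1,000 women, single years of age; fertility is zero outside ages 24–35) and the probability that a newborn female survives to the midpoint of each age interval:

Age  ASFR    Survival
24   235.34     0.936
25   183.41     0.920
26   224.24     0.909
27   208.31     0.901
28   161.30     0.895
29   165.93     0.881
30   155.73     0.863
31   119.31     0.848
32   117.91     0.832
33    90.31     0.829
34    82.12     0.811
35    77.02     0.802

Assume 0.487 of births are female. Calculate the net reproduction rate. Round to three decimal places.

Proportion female at birth = 0.487.
Each age group contributes 1 × ASFR × survival:
  24: 1 × 235.34/1000 × 0.936 = 0.22028
  25: 1 × 183.41/1000 × 0.920 = 0.16874
  26: 1 × 224.24/1000 × 0.909 = 0.20383
  27: 1 × 208.31/1000 × 0.901 = 0.18769
  28: 1 × 161.30/1000 × 0.895 = 0.14436
  29: 1 × 165.93/1000 × 0.881 = 0.14618
  30: 1 × 155.73/1000 × 0.863 = 0.13439
  31: 1 × 119.31/1000 × 0.848 = 0.10117
  32: 1 × 117.91/1000 × 0.832 = 0.09810
  33: 1 × 90.31/1000 × 0.829 = 0.07487
  34: 1 × 82.12/1000 × 0.811 = 0.06660
  35: 1 × 77.02/1000 × 0.802 = 0.06177
Sum = 1.60798
NRR = 0.487 × 1.60798 = 0.78309

0.783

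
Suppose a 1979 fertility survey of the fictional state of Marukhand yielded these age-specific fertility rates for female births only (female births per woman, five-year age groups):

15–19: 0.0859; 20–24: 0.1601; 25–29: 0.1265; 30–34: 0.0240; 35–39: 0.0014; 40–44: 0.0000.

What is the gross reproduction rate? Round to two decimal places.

1.99

Sum of female ASFRs = 0.0859 + 0.1601 + 0.1265 + 0.0240 + 0.0014 + 0.0000 = 0.3979
GRR = 5 × 0.3979 = 1.9895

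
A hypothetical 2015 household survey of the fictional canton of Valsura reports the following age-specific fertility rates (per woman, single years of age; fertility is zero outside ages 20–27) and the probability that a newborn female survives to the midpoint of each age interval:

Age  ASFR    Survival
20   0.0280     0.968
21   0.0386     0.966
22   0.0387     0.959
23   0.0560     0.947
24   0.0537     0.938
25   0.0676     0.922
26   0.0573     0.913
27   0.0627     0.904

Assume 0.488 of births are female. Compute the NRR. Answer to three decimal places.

0.184

Proportion female at birth = 0.488.
Per-age-group product (1 × ASFR × survival probability):
  20: 1 × 0.0280 × 0.968 = 0.02710
  21: 1 × 0.0386 × 0.966 = 0.03729
  22: 1 × 0.0387 × 0.959 = 0.03711
  23: 1 × 0.0560 × 0.947 = 0.05303
  24: 1 × 0.0537 × 0.938 = 0.05037
  25: 1 × 0.0676 × 0.922 = 0.06233
  26: 1 × 0.0573 × 0.913 = 0.05231
  27: 1 × 0.0627 × 0.904 = 0.05668
Sum = 0.37622
NRR = 0.488 × 0.37622 = 0.18360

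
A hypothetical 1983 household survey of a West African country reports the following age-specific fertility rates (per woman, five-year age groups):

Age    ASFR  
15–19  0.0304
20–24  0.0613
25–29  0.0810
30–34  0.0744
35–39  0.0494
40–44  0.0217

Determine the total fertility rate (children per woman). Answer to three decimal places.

Sum of ASFRs = 0.0304 + 0.0613 + 0.0810 + 0.0744 + 0.0494 + 0.0217 = 0.3182
TFR = 5 × 0.3182 = 1.591

1.591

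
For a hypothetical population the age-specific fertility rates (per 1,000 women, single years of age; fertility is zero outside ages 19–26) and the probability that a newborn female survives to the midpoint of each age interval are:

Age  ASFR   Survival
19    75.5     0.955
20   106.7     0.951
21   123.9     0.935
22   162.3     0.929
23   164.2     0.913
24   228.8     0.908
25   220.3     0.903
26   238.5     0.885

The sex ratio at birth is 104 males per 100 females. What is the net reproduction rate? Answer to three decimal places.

Proportion female at birth = 100 / (100 + 104) = 0.49020.
Each age group contributes 1 × ASFR × survival:
  19: 1 × 75.5/1000 × 0.955 = 0.07210
  20: 1 × 106.7/1000 × 0.951 = 0.10147
  21: 1 × 123.9/1000 × 0.935 = 0.11585
  22: 1 × 162.3/1000 × 0.929 = 0.15078
  23: 1 × 164.2/1000 × 0.913 = 0.14991
  24: 1 × 228.8/1000 × 0.908 = 0.20775
  25: 1 × 220.3/1000 × 0.903 = 0.19893
  26: 1 × 238.5/1000 × 0.885 = 0.21107
Sum = 1.20786
NRR = 0.49020 × 1.20786 = 0.59209

0.592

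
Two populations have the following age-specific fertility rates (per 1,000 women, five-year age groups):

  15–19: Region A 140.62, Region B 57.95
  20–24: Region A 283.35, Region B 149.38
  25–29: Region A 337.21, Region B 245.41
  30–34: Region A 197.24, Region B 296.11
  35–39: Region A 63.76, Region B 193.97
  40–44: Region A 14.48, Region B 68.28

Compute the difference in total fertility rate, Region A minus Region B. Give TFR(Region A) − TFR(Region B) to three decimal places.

Region A:
  Sum of ASFRs = 140.62 + 283.35 + 337.21 + 197.24 + 63.76 + 14.48 = 1036.66
  TFR = 5 × 1036.66 / 1000 = 5.1833
Region B:
  Sum of ASFRs = 57.95 + 149.38 + 245.41 + 296.11 + 193.97 + 68.28 = 1011.10
  TFR = 5 × 1011.10 / 1000 = 5.0555
Difference = 5.1833 − 5.0555 = 0.1278

0.128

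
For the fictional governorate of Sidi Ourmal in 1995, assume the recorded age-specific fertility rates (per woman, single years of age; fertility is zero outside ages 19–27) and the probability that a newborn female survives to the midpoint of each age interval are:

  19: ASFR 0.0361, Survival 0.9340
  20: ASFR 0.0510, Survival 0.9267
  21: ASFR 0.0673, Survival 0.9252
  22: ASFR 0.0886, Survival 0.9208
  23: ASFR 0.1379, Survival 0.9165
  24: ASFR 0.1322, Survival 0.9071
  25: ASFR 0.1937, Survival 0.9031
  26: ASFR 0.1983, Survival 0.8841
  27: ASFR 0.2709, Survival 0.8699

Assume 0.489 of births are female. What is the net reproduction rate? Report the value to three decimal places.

0.517

Proportion female at birth = 0.489.
Survival-weighted fertility by age (1·fₓ·Sₓ):
  19: 1 × 0.0361 × 0.9340 = 0.03372
  20: 1 × 0.0510 × 0.9267 = 0.04726
  21: 1 × 0.0673 × 0.9252 = 0.06227
  22: 1 × 0.0886 × 0.9208 = 0.08158
  23: 1 × 0.1379 × 0.9165 = 0.12639
  24: 1 × 0.1322 × 0.9071 = 0.11992
  25: 1 × 0.1937 × 0.9031 = 0.17493
  26: 1 × 0.1983 × 0.8841 = 0.17532
  27: 1 × 0.2709 × 0.8699 = 0.23566
Sum = 1.05705
NRR = 0.489 × 1.05705 = 0.51690
An NRR under 1 implies long-run decline under these rates.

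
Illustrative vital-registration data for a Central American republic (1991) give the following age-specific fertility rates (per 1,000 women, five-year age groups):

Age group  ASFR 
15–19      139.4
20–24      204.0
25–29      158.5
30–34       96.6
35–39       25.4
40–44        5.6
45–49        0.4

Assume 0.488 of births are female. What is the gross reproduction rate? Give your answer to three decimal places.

1.537

Proportion female at birth = 0.488.
Sum of ASFRs = 139.4 + 204.0 + 158.5 + 96.6 + 25.4 + 5.6 + 0.4 = 629.9
TFR = 5 × 629.9 / 1000 = 3.1495
GRR = 0.488 × 3.1495 = 1.53696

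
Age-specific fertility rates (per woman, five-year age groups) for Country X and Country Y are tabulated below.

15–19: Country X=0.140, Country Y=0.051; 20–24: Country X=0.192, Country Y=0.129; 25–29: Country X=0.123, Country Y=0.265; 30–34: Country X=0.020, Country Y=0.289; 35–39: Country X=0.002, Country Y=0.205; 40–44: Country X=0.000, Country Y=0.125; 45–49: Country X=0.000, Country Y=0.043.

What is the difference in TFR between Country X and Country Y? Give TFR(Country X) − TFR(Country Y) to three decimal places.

-3.150

Country X:
  Sum of ASFRs = 0.140 + 0.192 + 0.123 + 0.020 + 0.002 + 0.000 + 0.000 = 0.477
  TFR = 5 × 0.477 = 2.385
Country Y:
  Sum of ASFRs = 0.051 + 0.129 + 0.265 + 0.289 + 0.205 + 0.125 + 0.043 = 1.107
  TFR = 5 × 1.107 = 5.535
Difference = 2.385 − 5.535 = -3.15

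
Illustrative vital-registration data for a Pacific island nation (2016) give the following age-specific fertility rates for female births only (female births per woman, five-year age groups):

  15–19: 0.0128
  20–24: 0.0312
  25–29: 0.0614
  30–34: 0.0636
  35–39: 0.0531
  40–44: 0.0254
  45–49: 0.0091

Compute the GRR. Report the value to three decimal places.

1.283

Sum of female ASFRs = 0.0128 + 0.0312 + 0.0614 + 0.0636 + 0.0531 + 0.0254 + 0.0091 = 0.2566
GRR = 5 × 0.2566 = 1.283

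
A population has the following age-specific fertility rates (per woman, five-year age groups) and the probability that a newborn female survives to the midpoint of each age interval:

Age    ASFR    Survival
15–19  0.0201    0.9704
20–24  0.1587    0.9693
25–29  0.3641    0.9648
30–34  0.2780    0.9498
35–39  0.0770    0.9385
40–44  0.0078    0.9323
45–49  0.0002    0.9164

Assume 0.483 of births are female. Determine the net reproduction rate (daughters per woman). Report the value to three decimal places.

Proportion female at birth = 0.483.
Survival-weighted fertility by age (5·fₓ·Sₓ):
  15–19: 5 × 0.0201 × 0.9704 = 0.09753
  20–24: 5 × 0.1587 × 0.9693 = 0.76914
  25–29: 5 × 0.3641 × 0.9648 = 1.75642
  30–34: 5 × 0.2780 × 0.9498 = 1.32022
  35–39: 5 × 0.0770 × 0.9385 = 0.36132
  40–44: 5 × 0.0078 × 0.9323 = 0.03636
  45–49: 5 × 0.0002 × 0.9164 = 0.00092
Sum = 4.34191
NRR = 0.483 × 4.34191 = 2.09714

2.097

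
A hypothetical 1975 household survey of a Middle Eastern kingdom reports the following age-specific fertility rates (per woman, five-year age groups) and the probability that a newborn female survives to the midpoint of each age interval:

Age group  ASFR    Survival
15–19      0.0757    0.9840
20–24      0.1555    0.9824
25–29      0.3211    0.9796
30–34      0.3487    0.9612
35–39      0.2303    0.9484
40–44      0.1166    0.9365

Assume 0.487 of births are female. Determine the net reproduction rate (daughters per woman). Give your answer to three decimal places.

Proportion female at birth = 0.487.
Each age group contributes 5 × ASFR × survival:
  15–19: 5 × 0.0757 × 0.9840 = 0.37244
  20–24: 5 × 0.1555 × 0.9824 = 0.76382
  25–29: 5 × 0.3211 × 0.9796 = 1.57275
  30–34: 5 × 0.3487 × 0.9612 = 1.67585
  35–39: 5 × 0.2303 × 0.9484 = 1.09208
  40–44: 5 × 0.1166 × 0.9365 = 0.54598
Sum = 6.02292
NRR = 0.487 × 6.02292 = 2.93316
NRR > 1, so each generation more than replaces itself.

2.933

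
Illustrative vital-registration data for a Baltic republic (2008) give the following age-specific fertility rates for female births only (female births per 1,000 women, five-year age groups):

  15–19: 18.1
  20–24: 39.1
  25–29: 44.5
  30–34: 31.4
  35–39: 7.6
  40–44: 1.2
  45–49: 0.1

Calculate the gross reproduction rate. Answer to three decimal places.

0.710

Sum of female ASFRs = 18.1 + 39.1 + 44.5 + 31.4 + 7.6 + 1.2 + 0.1 = 142.0
GRR = 5 × 142.0 / 1000 = 0.71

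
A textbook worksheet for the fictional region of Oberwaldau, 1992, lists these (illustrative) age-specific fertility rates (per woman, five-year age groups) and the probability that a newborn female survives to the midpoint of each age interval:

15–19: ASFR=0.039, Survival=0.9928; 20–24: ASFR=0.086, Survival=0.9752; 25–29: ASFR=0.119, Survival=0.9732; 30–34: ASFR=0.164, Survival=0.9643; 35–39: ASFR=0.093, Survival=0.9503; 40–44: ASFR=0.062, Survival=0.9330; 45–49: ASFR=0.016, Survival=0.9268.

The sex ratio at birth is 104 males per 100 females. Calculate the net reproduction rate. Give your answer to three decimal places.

Proportion female at birth = 100 / (100 + 104) = 0.49020.
Each age group contributes 5 × ASFR × survival:
  15–19: 5 × 0.039 × 0.9928 = 0.19360
  20–24: 5 × 0.086 × 0.9752 = 0.41934
  25–29: 5 × 0.119 × 0.9732 = 0.57905
  30–34: 5 × 0.164 × 0.9643 = 0.79073
  35–39: 5 × 0.093 × 0.9503 = 0.44189
  40–44: 5 × 0.062 × 0.9330 = 0.28923
  45–49: 5 × 0.016 × 0.9268 = 0.07414
Sum = 2.78798
NRR = 0.49020 × 2.78798 = 1.36667
NRR > 1, so each generation more than replaces itself.

1.367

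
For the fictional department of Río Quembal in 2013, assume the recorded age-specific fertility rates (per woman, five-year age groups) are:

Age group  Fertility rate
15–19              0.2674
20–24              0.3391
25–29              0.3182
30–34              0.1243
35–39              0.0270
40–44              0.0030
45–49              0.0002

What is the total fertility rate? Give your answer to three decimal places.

Sum of ASFRs = 0.2674 + 0.3391 + 0.3182 + 0.1243 + 0.0270 + 0.0030 + 0.0002 = 1.0792
TFR = 5 × 1.0792 = 5.396

5.396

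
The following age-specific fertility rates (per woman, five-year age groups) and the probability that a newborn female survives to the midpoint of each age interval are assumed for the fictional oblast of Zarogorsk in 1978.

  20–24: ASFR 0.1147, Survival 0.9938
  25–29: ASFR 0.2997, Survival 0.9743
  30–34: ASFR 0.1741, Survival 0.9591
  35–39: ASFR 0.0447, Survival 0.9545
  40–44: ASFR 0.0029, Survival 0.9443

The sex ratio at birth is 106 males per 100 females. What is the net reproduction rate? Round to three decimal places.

Proportion female at birth = 100 / (100 + 106) = 0.48544.
Weighting each age-specific rate by interval width and survival:
  20–24: 5 × 0.1147 × 0.9938 = 0.56994
  25–29: 5 × 0.2997 × 0.9743 = 1.45999
  30–34: 5 × 0.1741 × 0.9591 = 0.83490
  35–39: 5 × 0.0447 × 0.9545 = 0.21333
  40–44: 5 × 0.0029 × 0.9443 = 0.01369
Sum = 3.09185
NRR = 0.48544 × 3.09185 = 1.50091
An NRR exceeding 1 indicates intrinsic growth under these rates.

1.501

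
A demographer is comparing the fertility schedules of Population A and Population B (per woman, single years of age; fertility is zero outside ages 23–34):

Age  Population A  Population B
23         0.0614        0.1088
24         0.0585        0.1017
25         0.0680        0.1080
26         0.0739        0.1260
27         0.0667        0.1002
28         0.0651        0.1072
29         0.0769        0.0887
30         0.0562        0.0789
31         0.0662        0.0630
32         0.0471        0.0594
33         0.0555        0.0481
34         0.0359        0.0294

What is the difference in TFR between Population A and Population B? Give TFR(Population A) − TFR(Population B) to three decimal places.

-0.288

Population A:
  Sum of ASFRs = 0.0614 + 0.0585 + 0.0680 + 0.0739 + 0.0667 + 0.0651 + 0.0769 + 0.0562 + 0.0662 + 0.0471 + 0.0555 + 0.0359 = 0.7314
  TFR = 0.7314
Population B:
  Sum of ASFRs = 0.1088 + 0.1017 + 0.1080 + 0.1260 + 0.1002 + 0.1072 + 0.0887 + 0.0789 + 0.0630 + 0.0594 + 0.0481 + 0.0294 = 1.0194
  TFR = 1.0194
Difference = 0.7314 − 1.0194 = -0.288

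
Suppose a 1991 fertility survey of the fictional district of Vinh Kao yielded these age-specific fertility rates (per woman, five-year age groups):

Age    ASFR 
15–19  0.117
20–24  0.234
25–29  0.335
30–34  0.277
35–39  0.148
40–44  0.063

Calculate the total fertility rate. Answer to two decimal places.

5.87

Sum of ASFRs = 0.117 + 0.234 + 0.335 + 0.277 + 0.148 + 0.063 = 1.174
TFR = 5 × 1.174 = 5.87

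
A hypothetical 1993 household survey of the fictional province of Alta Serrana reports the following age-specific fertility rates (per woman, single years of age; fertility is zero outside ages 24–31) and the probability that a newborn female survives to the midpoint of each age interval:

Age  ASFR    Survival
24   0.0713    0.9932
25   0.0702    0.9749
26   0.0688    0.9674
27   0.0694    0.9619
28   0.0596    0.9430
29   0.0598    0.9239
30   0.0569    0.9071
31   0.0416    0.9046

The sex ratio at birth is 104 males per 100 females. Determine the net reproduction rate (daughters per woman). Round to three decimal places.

Proportion female at birth = 100 / (100 + 104) = 0.49020.
Survival-weighted fertility by age (1·fₓ·Sₓ):
  24: 1 × 0.0713 × 0.9932 = 0.07082
  25: 1 × 0.0702 × 0.9749 = 0.06844
  26: 1 × 0.0688 × 0.9674 = 0.06656
  27: 1 × 0.0694 × 0.9619 = 0.06676
  28: 1 × 0.0596 × 0.9430 = 0.05620
  29: 1 × 0.0598 × 0.9239 = 0.05525
  30: 1 × 0.0569 × 0.9071 = 0.05161
  31: 1 × 0.0416 × 0.9046 = 0.03763
Sum = 0.47327
NRR = 0.49020 × 0.47327 = 0.23200
NRR < 1, so the cohort does not fully replace itself.

0.232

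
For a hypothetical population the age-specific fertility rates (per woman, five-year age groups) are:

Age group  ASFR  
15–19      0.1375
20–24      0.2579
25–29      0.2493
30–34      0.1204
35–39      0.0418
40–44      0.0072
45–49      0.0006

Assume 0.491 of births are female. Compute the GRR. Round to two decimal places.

2.00

Proportion female at birth = 0.491.
Sum of ASFRs = 0.1375 + 0.2579 + 0.2493 + 0.1204 + 0.0418 + 0.0072 + 0.0006 = 0.8147
TFR = 5 × 0.8147 = 4.0735
GRR = 0.491 × 4.0735 = 2.00009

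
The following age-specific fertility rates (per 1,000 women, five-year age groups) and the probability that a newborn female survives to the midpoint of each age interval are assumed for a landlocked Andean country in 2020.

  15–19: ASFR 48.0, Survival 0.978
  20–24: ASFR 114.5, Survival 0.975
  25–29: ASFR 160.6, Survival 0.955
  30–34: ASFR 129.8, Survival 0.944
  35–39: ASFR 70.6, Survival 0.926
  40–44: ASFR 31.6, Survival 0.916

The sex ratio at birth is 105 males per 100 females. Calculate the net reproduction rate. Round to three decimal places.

1.290

Proportion female at birth = 100 / (100 + 105) = 0.48780.
Weighting each age-specific rate by interval width and survival:
  15–19: 5 × 48.0/1000 × 0.978 = 0.23472
  20–24: 5 × 114.5/1000 × 0.975 = 0.55819
  25–29: 5 × 160.6/1000 × 0.955 = 0.76687
  30–34: 5 × 129.8/1000 × 0.944 = 0.61266
  35–39: 5 × 70.6/1000 × 0.926 = 0.32688
  40–44: 5 × 31.6/1000 × 0.916 = 0.14473
Sum = 2.64405
NRR = 0.48780 × 2.64405 = 1.28977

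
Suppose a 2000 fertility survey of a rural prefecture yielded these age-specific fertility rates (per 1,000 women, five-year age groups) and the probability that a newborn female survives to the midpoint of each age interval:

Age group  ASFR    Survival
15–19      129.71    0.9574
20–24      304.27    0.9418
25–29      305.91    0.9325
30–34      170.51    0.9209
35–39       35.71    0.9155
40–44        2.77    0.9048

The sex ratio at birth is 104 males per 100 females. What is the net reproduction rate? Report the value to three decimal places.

2.177

Proportion female at birth = 100 / (100 + 104) = 0.49020.
Weighting each age-specific rate by interval width and survival:
  15–19: 5 × 129.71/1000 × 0.9574 = 0.62092
  20–24: 5 × 304.27/1000 × 0.9418 = 1.43281
  25–29: 5 × 305.91/1000 × 0.9325 = 1.42631
  30–34: 5 × 170.51/1000 × 0.9209 = 0.78511
  35–39: 5 × 35.71/1000 × 0.9155 = 0.16346
  40–44: 5 × 2.77/1000 × 0.9048 = 0.01253
Sum = 4.44114
NRR = 0.49020 × 4.44114 = 2.17705
An NRR exceeding 1 indicates intrinsic growth under these rates.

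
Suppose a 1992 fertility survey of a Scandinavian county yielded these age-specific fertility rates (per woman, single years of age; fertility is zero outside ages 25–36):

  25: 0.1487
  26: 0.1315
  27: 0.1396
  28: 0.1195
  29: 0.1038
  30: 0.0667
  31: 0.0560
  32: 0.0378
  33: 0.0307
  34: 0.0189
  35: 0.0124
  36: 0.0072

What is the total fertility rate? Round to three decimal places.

0.873

Sum of ASFRs = 0.1487 + 0.1315 + 0.1396 + 0.1195 + 0.1038 + 0.0667 + 0.0560 + 0.0378 + 0.0307 + 0.0189 + 0.0124 + 0.0072 = 0.8728
TFR = 0.8728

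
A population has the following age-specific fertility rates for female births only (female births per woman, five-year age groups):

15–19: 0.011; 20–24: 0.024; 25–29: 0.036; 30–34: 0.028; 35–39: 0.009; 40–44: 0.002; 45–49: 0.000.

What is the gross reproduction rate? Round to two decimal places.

Sum of female ASFRs = 0.011 + 0.024 + 0.036 + 0.028 + 0.009 + 0.002 + 0.000 = 0.110
GRR = 5 × 0.110 = 0.55

0.55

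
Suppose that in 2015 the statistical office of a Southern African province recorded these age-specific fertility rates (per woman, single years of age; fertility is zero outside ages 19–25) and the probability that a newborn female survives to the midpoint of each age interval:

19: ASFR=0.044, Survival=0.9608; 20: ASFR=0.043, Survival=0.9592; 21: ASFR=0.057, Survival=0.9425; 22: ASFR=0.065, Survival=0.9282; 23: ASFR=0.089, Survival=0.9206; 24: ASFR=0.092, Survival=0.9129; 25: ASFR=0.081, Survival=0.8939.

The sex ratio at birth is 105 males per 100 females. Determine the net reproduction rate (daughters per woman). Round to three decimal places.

Proportion female at birth = 100 / (100 + 105) = 0.48780.
Weighting each age-specific rate by interval width and survival:
  19: 1 × 0.044 × 0.9608 = 0.04228
  20: 1 × 0.043 × 0.9592 = 0.04125
  21: 1 × 0.057 × 0.9425 = 0.05372
  22: 1 × 0.065 × 0.9282 = 0.06033
  23: 1 × 0.089 × 0.9206 = 0.08193
  24: 1 × 0.092 × 0.9129 = 0.08399
  25: 1 × 0.081 × 0.8939 = 0.07241
Sum = 0.43591
NRR = 0.48780 × 0.43591 = 0.21264

0.213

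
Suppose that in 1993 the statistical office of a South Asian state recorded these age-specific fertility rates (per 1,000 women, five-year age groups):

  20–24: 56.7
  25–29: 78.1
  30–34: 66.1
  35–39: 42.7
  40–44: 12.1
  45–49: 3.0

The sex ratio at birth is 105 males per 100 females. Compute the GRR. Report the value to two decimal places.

0.63

Proportion female at birth = 100 / (100 + 105) = 0.48780.
Sum of ASFRs = 56.7 + 78.1 + 66.1 + 42.7 + 12.1 + 3.0 = 258.7
TFR = 5 × 258.7 / 1000 = 1.2935
GRR = 0.48780 × 1.2935 = 0.63097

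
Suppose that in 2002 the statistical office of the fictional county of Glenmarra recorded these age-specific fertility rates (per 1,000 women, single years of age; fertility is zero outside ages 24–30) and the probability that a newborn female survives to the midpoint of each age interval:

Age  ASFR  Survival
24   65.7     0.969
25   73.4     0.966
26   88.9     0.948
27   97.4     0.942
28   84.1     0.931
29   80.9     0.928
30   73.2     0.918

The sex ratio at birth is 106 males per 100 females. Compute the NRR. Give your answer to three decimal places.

Proportion female at birth = 100 / (100 + 106) = 0.48544.
Each age group contributes 1 × ASFR × survival:
  24: 1 × 65.7/1000 × 0.969 = 0.06366
  25: 1 × 73.4/1000 × 0.966 = 0.07090
  26: 1 × 88.9/1000 × 0.948 = 0.08428
  27: 1 × 97.4/1000 × 0.942 = 0.09175
  28: 1 × 84.1/1000 × 0.931 = 0.07830
  29: 1 × 80.9/1000 × 0.928 = 0.07508
  30: 1 × 73.2/1000 × 0.918 = 0.06720
Sum = 0.53117
NRR = 0.48544 × 0.53117 = 0.25785

0.258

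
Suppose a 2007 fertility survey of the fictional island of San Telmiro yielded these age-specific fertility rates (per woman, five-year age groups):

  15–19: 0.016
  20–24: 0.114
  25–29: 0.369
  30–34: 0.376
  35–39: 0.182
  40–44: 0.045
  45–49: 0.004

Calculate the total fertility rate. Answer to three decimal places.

Sum of ASFRs = 0.016 + 0.114 + 0.369 + 0.376 + 0.182 + 0.045 + 0.004 = 1.106
TFR = 5 × 1.106 = 5.53

5.530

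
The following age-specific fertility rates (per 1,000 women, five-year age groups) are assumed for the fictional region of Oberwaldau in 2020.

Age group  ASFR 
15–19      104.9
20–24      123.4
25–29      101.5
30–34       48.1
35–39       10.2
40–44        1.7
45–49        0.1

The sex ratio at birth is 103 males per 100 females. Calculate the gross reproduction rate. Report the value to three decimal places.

Proportion female at birth = 100 / (100 + 103) = 0.49261.
Sum of ASFRs = 104.9 + 123.4 + 101.5 + 48.1 + 10.2 + 1.7 + 0.1 = 389.9
TFR = 5 × 389.9 / 1000 = 1.9495
GRR = 0.49261 × 1.9495 = 0.96034

0.960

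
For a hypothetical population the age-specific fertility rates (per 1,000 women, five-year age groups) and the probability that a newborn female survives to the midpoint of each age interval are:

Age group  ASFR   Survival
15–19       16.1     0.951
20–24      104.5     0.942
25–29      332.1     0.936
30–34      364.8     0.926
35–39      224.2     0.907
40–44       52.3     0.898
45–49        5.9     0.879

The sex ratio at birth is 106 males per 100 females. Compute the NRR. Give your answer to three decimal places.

Proportion female at birth = 100 / (100 + 106) = 0.48544.
Each age group contributes 5 × ASFR × survival:
  15–19: 5 × 16.1/1000 × 0.951 = 0.07656
  20–24: 5 × 104.5/1000 × 0.942 = 0.49220
  25–29: 5 × 332.1/1000 × 0.936 = 1.55423
  30–34: 5 × 364.8/1000 × 0.926 = 1.68902
  35–39: 5 × 224.2/1000 × 0.907 = 1.01675
  40–44: 5 × 52.3/1000 × 0.898 = 0.23483
  45–49: 5 × 5.9/1000 × 0.879 = 0.02593
Sum = 5.08952
NRR = 0.48544 × 5.08952 = 2.47066

2.471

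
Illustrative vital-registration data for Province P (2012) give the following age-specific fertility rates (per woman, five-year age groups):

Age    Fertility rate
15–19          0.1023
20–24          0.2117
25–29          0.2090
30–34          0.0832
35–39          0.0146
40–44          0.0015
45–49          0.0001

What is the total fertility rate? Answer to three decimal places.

3.112

Sum of ASFRs = 0.1023 + 0.2117 + 0.2090 + 0.0832 + 0.0146 + 0.0015 + 0.0001 = 0.6224
TFR = 5 × 0.6224 = 3.112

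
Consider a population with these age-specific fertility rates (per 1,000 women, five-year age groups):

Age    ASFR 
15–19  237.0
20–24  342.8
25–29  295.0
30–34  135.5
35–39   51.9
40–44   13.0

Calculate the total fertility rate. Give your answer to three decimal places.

5.376

Sum of ASFRs = 237.0 + 342.8 + 295.0 + 135.5 + 51.9 + 13.0 = 1075.2
TFR = 5 × 1075.2 / 1000 = 5.376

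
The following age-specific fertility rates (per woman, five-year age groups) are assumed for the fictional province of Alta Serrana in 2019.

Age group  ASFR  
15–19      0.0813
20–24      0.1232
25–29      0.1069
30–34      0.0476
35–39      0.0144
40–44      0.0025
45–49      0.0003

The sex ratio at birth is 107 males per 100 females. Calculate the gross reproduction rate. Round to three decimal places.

Proportion female at birth = 100 / (100 + 107) = 0.48309.
Sum of ASFRs = 0.0813 + 0.1232 + 0.1069 + 0.0476 + 0.0144 + 0.0025 + 0.0003 = 0.3762
TFR = 5 × 0.3762 = 1.881
GRR = 0.48309 × 1.881 = 0.90869

0.909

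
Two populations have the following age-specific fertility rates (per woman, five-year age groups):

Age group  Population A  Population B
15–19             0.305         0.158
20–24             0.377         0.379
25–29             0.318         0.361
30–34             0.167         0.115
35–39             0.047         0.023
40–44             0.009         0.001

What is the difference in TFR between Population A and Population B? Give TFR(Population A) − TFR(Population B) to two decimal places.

0.93

Population A:
  Sum of ASFRs = 0.305 + 0.377 + 0.318 + 0.167 + 0.047 + 0.009 = 1.223
  TFR = 5 × 1.223 = 6.115
Population B:
  Sum of ASFRs = 0.158 + 0.379 + 0.361 + 0.115 + 0.023 + 0.001 = 1.037
  TFR = 5 × 1.037 = 5.185
Difference = 6.115 − 5.185 = 0.93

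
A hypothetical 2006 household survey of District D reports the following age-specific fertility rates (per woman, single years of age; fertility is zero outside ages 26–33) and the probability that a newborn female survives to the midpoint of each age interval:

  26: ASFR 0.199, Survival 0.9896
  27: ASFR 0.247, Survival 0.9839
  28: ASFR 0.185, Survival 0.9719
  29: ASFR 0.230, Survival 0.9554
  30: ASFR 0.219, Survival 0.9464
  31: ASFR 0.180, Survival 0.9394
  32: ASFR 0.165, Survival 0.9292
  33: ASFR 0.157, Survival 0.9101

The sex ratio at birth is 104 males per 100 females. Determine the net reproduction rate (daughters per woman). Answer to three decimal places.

Proportion female at birth = 100 / (100 + 104) = 0.49020.
Weighting each age-specific rate by interval width and survival:
  26: 1 × 0.199 × 0.9896 = 0.19693
  27: 1 × 0.247 × 0.9839 = 0.24302
  28: 1 × 0.185 × 0.9719 = 0.17980
  29: 1 × 0.230 × 0.9554 = 0.21974
  30: 1 × 0.219 × 0.9464 = 0.20726
  31: 1 × 0.180 × 0.9394 = 0.16909
  32: 1 × 0.165 × 0.9292 = 0.15332
  33: 1 × 0.157 × 0.9101 = 0.14289
Sum = 1.51205
NRR = 0.49020 × 1.51205 = 0.74121

0.741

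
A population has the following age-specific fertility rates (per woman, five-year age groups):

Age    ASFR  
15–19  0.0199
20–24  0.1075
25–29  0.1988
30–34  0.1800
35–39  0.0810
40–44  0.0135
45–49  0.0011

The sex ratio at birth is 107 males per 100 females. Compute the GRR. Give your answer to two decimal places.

Proportion female at birth = 100 / (100 + 107) = 0.48309.
Sum of ASFRs = 0.0199 + 0.1075 + 0.1988 + 0.1800 + 0.0810 + 0.0135 + 0.0011 = 0.6018
TFR = 5 × 0.6018 = 3.009
GRR = 0.48309 × 3.009 = 1.45362

1.45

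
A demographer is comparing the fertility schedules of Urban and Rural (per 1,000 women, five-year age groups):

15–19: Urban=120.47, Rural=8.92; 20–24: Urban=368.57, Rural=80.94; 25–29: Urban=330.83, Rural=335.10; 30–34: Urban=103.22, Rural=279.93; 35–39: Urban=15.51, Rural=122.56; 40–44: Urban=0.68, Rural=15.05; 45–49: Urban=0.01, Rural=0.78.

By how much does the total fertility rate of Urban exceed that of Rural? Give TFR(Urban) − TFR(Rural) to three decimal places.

0.480

Urban:
  Sum of ASFRs = 120.47 + 368.57 + 330.83 + 103.22 + 15.51 + 0.68 + 0.01 = 939.29
  TFR = 5 × 939.29 / 1000 = 4.69645
Rural:
  Sum of ASFRs = 8.92 + 80.94 + 335.10 + 279.93 + 122.56 + 15.05 + 0.78 = 843.28
  TFR = 5 × 843.28 / 1000 = 4.2164
Difference = 4.69645 − 4.2164 = 0.48005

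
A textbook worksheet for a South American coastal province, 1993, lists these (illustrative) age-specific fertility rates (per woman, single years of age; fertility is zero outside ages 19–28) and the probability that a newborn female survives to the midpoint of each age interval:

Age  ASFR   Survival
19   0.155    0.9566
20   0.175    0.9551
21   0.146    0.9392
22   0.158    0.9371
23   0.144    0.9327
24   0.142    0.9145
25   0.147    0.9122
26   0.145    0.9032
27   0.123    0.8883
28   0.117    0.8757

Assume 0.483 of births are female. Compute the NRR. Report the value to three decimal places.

0.648

Proportion female at birth = 0.483.
Each age group contributes 1 × ASFR × survival:
  19: 1 × 0.155 × 0.9566 = 0.14827
  20: 1 × 0.175 × 0.9551 = 0.16714
  21: 1 × 0.146 × 0.9392 = 0.13712
  22: 1 × 0.158 × 0.9371 = 0.14806
  23: 1 × 0.144 × 0.9327 = 0.13431
  24: 1 × 0.142 × 0.9145 = 0.12986
  25: 1 × 0.147 × 0.9122 = 0.13409
  26: 1 × 0.145 × 0.9032 = 0.13096
  27: 1 × 0.123 × 0.8883 = 0.10926
  28: 1 × 0.117 × 0.8757 = 0.10246
Sum = 1.34153
NRR = 0.483 × 1.34153 = 0.64796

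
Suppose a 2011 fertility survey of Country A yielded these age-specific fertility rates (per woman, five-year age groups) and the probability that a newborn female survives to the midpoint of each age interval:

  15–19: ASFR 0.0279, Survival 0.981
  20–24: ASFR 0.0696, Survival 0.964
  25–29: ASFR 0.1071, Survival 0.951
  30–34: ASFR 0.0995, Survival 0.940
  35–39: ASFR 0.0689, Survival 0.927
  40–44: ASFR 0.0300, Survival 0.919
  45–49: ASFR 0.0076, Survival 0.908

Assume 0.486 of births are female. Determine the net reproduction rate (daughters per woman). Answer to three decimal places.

Proportion female at birth = 0.486.
Survival-weighted fertility by age (5·fₓ·Sₓ):
  15–19: 5 × 0.0279 × 0.981 = 0.13685
  20–24: 5 × 0.0696 × 0.964 = 0.33547
  25–29: 5 × 0.1071 × 0.951 = 0.50926
  30–34: 5 × 0.0995 × 0.940 = 0.46765
  35–39: 5 × 0.0689 × 0.927 = 0.31935
  40–44: 5 × 0.0300 × 0.919 = 0.13785
  45–49: 5 × 0.0076 × 0.908 = 0.03450
Sum = 1.94093
NRR = 0.486 × 1.94093 = 0.94329

0.943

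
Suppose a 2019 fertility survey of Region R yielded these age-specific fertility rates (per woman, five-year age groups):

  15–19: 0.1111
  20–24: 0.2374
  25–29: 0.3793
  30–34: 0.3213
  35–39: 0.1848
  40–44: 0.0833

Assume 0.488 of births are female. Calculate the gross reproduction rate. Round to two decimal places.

3.21

Proportion female at birth = 0.488.
Sum of ASFRs = 0.1111 + 0.2374 + 0.3793 + 0.3213 + 0.1848 + 0.0833 = 1.3172
TFR = 5 × 1.3172 = 6.586
GRR = 0.488 × 6.586 = 3.21397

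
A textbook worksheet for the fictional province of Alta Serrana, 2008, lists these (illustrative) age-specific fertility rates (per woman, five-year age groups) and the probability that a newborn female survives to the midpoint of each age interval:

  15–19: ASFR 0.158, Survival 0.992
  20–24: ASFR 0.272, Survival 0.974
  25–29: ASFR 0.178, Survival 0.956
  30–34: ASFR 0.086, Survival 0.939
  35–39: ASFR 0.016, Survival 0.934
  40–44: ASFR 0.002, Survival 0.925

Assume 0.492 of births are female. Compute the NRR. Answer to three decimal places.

Proportion female at birth = 0.492.
Each age group contributes 5 × ASFR × survival:
  15–19: 5 × 0.158 × 0.992 = 0.78368
  20–24: 5 × 0.272 × 0.974 = 1.32464
  25–29: 5 × 0.178 × 0.956 = 0.85084
  30–34: 5 × 0.086 × 0.939 = 0.40377
  35–39: 5 × 0.016 × 0.934 = 0.07472
  40–44: 5 × 0.002 × 0.925 = 0.00925
Sum = 3.44690
NRR = 0.492 × 3.44690 = 1.69587

1.696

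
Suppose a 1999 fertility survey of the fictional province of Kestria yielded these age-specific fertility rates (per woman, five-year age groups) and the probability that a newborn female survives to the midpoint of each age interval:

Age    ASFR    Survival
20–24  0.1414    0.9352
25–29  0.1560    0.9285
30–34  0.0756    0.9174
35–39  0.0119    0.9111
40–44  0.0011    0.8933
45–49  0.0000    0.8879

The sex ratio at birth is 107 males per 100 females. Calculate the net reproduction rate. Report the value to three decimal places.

0.865

Proportion female at birth = 100 / (100 + 107) = 0.48309.
Survival-weighted fertility by age (5·fₓ·Sₓ):
  20–24: 5 × 0.1414 × 0.9352 = 0.66119
  25–29: 5 × 0.1560 × 0.9285 = 0.72423
  30–34: 5 × 0.0756 × 0.9174 = 0.34678
  35–39: 5 × 0.0119 × 0.9111 = 0.05421
  40–44: 5 × 0.0011 × 0.8933 = 0.00491
  45–49: 5 × 0.0000 × 0.8879 = 0.00000
Sum = 1.79132
NRR = 0.48309 × 1.79132 = 0.86537
NRR < 1, so the cohort does not fully replace itself.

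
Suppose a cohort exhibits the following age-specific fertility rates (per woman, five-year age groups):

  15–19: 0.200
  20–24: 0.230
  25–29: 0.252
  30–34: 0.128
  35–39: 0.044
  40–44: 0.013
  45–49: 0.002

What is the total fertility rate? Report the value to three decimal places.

4.345

Sum of ASFRs = 0.200 + 0.230 + 0.252 + 0.128 + 0.044 + 0.013 + 0.002 = 0.869
TFR = 5 × 0.869 = 4.345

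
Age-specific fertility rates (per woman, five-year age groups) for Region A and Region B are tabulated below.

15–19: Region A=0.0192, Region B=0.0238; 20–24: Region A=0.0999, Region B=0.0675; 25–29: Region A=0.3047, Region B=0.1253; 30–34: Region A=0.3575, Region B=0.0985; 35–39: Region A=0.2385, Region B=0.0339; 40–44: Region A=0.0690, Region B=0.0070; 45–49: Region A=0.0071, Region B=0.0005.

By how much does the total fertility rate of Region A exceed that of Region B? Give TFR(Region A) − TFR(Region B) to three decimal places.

3.697

Region A:
  Sum of ASFRs = 0.0192 + 0.0999 + 0.3047 + 0.3575 + 0.2385 + 0.0690 + 0.0071 = 1.0959
  TFR = 5 × 1.0959 = 5.4795
Region B:
  Sum of ASFRs = 0.0238 + 0.0675 + 0.1253 + 0.0985 + 0.0339 + 0.0070 + 0.0005 = 0.3565
  TFR = 5 × 0.3565 = 1.7825
Difference = 5.4795 − 1.7825 = 3.697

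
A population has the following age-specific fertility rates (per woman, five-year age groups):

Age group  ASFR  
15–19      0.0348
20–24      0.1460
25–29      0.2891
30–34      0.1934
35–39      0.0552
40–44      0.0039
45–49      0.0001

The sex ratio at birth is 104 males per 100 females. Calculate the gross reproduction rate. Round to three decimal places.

1.771

Proportion female at birth = 100 / (100 + 104) = 0.49020.
Sum of ASFRs = 0.0348 + 0.1460 + 0.2891 + 0.1934 + 0.0552 + 0.0039 + 0.0001 = 0.7225
TFR = 5 × 0.7225 = 3.6125
GRR = 0.49020 × 3.6125 = 1.77085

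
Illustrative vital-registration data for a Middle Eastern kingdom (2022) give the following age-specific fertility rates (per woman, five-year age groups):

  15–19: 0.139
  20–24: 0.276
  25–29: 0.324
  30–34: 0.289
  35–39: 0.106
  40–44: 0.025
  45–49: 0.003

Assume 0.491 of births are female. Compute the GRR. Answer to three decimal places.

Proportion female at birth = 0.491.
Sum of ASFRs = 0.139 + 0.276 + 0.324 + 0.289 + 0.106 + 0.025 + 0.003 = 1.162
TFR = 5 × 1.162 = 5.81
GRR = 0.491 × 5.81 = 2.85271

2.853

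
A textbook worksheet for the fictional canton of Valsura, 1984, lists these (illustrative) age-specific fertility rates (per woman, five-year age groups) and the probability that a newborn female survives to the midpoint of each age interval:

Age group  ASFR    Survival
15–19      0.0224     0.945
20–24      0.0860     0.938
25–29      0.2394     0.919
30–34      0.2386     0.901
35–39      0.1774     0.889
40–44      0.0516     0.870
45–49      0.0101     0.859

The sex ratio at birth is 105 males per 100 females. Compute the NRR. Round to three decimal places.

Proportion female at birth = 100 / (100 + 105) = 0.48780.
Weighting each age-specific rate by interval width and survival:
  15–19: 5 × 0.0224 × 0.945 = 0.10584
  20–24: 5 × 0.0860 × 0.938 = 0.40334
  25–29: 5 × 0.2394 × 0.919 = 1.10004
  30–34: 5 × 0.2386 × 0.901 = 1.07489
  35–39: 5 × 0.1774 × 0.889 = 0.78854
  40–44: 5 × 0.0516 × 0.870 = 0.22446
  45–49: 5 × 0.0101 × 0.859 = 0.04338
Sum = 3.74049
NRR = 0.48780 × 3.74049 = 1.82461

1.825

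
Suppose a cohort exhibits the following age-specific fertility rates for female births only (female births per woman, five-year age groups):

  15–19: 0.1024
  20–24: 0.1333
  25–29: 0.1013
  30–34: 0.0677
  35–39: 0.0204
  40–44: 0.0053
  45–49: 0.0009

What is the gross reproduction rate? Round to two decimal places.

Sum of female ASFRs = 0.1024 + 0.1333 + 0.1013 + 0.0677 + 0.0204 + 0.0053 + 0.0009 = 0.4313
GRR = 5 × 0.4313 = 2.1565

2.16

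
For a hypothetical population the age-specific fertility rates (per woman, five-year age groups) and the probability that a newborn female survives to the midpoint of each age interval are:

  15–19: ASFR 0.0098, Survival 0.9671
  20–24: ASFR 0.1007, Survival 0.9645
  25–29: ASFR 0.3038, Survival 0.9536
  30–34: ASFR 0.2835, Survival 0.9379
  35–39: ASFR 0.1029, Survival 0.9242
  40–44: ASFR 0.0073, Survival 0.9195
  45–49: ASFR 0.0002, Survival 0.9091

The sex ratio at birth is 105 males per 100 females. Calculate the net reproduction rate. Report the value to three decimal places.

1.864

Proportion female at birth = 100 / (100 + 105) = 0.48780.
Each age group contributes 5 × ASFR × survival:
  15–19: 5 × 0.0098 × 0.9671 = 0.04739
  20–24: 5 × 0.1007 × 0.9645 = 0.48563
  25–29: 5 × 0.3038 × 0.9536 = 1.44852
  30–34: 5 × 0.2835 × 0.9379 = 1.32947
  35–39: 5 × 0.1029 × 0.9242 = 0.47550
  40–44: 5 × 0.0073 × 0.9195 = 0.03356
  45–49: 5 × 0.0002 × 0.9091 = 0.00091
Sum = 3.82098
NRR = 0.48780 × 3.82098 = 1.86387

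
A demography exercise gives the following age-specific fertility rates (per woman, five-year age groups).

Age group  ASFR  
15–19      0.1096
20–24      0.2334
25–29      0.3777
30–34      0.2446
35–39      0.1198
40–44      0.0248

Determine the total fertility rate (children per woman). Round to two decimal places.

Sum of ASFRs = 0.1096 + 0.2334 + 0.3777 + 0.2446 + 0.1198 + 0.0248 = 1.1099
TFR = 5 × 1.1099 = 5.5495

5.55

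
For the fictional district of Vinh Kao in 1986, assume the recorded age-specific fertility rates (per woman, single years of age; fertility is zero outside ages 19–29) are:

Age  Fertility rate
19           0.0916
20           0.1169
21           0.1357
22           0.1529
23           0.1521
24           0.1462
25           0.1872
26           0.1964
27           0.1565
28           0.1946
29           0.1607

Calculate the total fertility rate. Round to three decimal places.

Sum of ASFRs = 0.0916 + 0.1169 + 0.1357 + 0.1529 + 0.1521 + 0.1462 + 0.1872 + 0.1964 + 0.1565 + 0.1946 + 0.1607 = 1.6908
TFR = 1.6908

1.691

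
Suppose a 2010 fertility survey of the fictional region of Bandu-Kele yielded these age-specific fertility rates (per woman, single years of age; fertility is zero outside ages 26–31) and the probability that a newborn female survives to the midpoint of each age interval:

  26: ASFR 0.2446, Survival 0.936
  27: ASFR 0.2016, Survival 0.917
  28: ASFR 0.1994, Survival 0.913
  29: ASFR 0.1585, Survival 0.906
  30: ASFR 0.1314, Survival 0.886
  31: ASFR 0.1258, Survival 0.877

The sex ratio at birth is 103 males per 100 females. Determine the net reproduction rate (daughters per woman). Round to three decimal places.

Proportion female at birth = 100 / (100 + 103) = 0.49261.
Survival-weighted fertility by age (1·fₓ·Sₓ):
  26: 1 × 0.2446 × 0.936 = 0.22895
  27: 1 × 0.2016 × 0.917 = 0.18487
  28: 1 × 0.1994 × 0.913 = 0.18205
  29: 1 × 0.1585 × 0.906 = 0.14360
  30: 1 × 0.1314 × 0.886 = 0.11642
  31: 1 × 0.1258 × 0.877 = 0.11033
Sum = 0.96622
NRR = 0.49261 × 0.96622 = 0.47597

0.476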